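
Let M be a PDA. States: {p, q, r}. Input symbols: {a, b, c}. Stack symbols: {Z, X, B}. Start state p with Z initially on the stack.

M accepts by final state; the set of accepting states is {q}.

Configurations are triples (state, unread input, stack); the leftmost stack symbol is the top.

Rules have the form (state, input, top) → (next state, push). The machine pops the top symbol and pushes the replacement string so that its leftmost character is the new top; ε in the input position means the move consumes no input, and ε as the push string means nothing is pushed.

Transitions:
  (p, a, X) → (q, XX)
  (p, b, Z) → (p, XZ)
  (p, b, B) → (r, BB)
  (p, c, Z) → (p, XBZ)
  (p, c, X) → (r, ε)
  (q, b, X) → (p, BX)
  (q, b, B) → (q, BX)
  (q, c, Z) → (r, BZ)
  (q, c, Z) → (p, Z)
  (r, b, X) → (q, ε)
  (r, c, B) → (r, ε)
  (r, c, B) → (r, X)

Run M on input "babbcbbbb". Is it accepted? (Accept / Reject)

Accept

One accepting computation: (p, babbcbbbb, Z) ⊢ (p, abbcbbbb, XZ) ⊢ (q, bbcbbbb, XXZ) ⊢ (p, bcbbbb, BXXZ) ⊢ (r, cbbbb, BBXXZ) ⊢ (r, bbbb, XBXXZ) ⊢ (q, bbb, BXXZ) ⊢ (q, bb, BXXXZ) ⊢ (q, b, BXXXXZ) ⊢ (q, ε, BXXXXXZ)
All input consumed and state q ∈ F.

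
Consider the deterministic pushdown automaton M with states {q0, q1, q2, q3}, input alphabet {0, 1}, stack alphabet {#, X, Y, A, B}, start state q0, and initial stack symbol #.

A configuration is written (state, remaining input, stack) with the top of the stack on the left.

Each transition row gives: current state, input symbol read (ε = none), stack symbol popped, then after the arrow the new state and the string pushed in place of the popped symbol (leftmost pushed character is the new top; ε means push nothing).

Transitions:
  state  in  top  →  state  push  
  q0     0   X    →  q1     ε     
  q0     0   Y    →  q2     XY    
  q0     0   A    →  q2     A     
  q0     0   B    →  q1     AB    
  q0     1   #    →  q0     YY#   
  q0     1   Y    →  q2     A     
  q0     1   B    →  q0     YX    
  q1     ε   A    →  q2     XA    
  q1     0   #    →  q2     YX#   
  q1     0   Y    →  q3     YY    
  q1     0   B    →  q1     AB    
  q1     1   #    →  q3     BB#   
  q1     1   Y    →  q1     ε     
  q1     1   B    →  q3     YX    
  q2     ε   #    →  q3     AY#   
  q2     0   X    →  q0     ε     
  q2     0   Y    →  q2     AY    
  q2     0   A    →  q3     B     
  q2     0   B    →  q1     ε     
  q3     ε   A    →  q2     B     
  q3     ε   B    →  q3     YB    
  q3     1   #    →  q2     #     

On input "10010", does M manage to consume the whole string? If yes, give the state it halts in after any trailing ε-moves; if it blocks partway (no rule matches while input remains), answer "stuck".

(q0, 10010, #)
  read 1, top #: go to q0, push YY# → (q0, 0010, YY#)
  read 0, top Y: go to q2, push XY → (q2, 010, XYY#)
  read 0, top X: go to q0, push ε → (q0, 10, YY#)
  read 1, top Y: go to q2, push A → (q2, 0, AY#)
  read 0, top A: go to q3, push B → (q3, ε, BY#)
  ε-move, top B: go to q3, push YB → (q3, ε, YBY#)
All input consumed; M is in state q3.

q3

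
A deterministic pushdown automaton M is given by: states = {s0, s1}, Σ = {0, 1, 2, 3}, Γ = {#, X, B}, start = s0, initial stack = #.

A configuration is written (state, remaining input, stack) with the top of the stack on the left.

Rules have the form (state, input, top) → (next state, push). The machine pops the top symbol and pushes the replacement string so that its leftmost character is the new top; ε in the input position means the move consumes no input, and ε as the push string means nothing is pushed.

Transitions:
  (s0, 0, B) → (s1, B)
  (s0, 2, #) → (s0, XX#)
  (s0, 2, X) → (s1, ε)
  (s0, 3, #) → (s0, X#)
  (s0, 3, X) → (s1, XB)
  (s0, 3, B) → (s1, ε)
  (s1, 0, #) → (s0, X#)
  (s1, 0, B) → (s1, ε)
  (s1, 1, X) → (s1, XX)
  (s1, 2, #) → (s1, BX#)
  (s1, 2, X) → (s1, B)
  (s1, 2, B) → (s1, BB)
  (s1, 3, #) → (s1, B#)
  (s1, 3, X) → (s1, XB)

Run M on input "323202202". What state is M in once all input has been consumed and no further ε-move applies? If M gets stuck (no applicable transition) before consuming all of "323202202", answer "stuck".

s1

(s0, 323202202, #)
  read 3, top #: go to s0, push X# → (s0, 23202202, X#)
  read 2, top X: go to s1, push ε → (s1, 3202202, #)
  read 3, top #: go to s1, push B# → (s1, 202202, B#)
  read 2, top B: go to s1, push BB → (s1, 02202, BB#)
  read 0, top B: go to s1, push ε → (s1, 2202, B#)
  read 2, top B: go to s1, push BB → (s1, 202, BB#)
  read 2, top B: go to s1, push BB → (s1, 02, BBB#)
  read 0, top B: go to s1, push ε → (s1, 2, BB#)
  read 2, top B: go to s1, push BB → (s1, ε, BBB#)
All input consumed; M is in state s1.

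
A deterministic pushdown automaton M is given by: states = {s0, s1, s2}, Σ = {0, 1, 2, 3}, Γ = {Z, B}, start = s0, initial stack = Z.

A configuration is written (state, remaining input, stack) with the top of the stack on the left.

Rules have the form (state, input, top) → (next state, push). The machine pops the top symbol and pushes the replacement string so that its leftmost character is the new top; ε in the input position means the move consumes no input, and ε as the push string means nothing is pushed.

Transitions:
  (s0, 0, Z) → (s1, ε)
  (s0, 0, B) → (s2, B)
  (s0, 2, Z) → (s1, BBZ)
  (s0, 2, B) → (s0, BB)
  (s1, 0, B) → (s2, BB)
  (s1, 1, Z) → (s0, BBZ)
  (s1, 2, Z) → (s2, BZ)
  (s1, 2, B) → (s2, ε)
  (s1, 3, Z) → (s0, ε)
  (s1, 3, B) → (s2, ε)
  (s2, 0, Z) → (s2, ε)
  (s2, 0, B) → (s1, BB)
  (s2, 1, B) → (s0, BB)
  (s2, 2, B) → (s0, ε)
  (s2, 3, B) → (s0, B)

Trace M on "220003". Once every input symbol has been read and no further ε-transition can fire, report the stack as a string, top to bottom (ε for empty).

(s0, 220003, Z) ⊢ (s1, 20003, BBZ) ⊢ (s2, 0003, BZ) ⊢ (s1, 003, BBZ) ⊢ (s2, 03, BBBZ) ⊢ (s1, 3, BBBBZ) ⊢ (s2, ε, BBBZ)
All input consumed in state s2 with stack BBBZ.

BBBZ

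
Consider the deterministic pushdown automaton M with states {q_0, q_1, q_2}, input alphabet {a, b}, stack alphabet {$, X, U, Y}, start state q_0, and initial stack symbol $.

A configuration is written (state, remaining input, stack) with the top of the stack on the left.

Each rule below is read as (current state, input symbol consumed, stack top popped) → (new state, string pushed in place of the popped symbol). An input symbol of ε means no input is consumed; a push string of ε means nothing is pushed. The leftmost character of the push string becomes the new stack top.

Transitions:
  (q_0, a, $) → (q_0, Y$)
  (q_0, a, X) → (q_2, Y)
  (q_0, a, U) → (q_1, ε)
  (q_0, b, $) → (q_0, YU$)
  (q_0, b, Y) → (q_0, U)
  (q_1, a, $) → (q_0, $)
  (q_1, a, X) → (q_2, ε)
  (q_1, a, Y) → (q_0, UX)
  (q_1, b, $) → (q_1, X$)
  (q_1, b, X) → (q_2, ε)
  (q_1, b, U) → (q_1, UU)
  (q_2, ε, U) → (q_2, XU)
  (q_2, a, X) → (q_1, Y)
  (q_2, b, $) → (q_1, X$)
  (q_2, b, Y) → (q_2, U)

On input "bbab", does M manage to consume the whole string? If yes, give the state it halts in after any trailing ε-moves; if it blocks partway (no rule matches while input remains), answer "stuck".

(q_0, bbab, $)
  read b, top $: go to q_0, push YU$ → (q_0, bab, YU$)
  read b, top Y: go to q_0, push U → (q_0, ab, UU$)
  read a, top U: go to q_1, push ε → (q_1, b, U$)
  read b, top U: go to q_1, push UU → (q_1, ε, UU$)
All input consumed; M is in state q_1.

q_1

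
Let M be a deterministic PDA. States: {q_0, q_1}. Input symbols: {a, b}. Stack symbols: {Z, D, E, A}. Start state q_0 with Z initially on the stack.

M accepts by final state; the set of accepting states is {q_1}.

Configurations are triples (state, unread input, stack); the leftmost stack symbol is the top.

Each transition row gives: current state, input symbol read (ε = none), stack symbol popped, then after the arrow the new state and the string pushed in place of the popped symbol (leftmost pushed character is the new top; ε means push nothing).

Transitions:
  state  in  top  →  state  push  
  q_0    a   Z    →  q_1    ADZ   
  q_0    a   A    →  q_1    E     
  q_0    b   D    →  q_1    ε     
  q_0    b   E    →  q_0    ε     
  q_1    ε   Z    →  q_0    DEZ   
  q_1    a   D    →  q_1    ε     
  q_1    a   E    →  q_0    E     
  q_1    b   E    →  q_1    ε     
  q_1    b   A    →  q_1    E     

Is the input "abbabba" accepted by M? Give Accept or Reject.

Reject

(q_0, abbabba, Z)
  read a, top Z: go to q_1, push ADZ → (q_1, bbabba, ADZ)
  read b, top A: go to q_1, push E → (q_1, babba, EDZ)
  read b, top E: go to q_1, push ε → (q_1, abba, DZ)
  read a, top D: go to q_1, push ε → (q_1, bba, Z)
  ε-move, top Z: go to q_0, push DEZ → (q_0, bba, DEZ)
  read b, top D: go to q_1, push ε → (q_1, ba, EZ)
  read b, top E: go to q_1, push ε → (q_1, a, Z)
  ε-move, top Z: go to q_0, push DEZ → (q_0, a, DEZ)
No transition applies at (q_0, a, DEZ); input not fully consumed.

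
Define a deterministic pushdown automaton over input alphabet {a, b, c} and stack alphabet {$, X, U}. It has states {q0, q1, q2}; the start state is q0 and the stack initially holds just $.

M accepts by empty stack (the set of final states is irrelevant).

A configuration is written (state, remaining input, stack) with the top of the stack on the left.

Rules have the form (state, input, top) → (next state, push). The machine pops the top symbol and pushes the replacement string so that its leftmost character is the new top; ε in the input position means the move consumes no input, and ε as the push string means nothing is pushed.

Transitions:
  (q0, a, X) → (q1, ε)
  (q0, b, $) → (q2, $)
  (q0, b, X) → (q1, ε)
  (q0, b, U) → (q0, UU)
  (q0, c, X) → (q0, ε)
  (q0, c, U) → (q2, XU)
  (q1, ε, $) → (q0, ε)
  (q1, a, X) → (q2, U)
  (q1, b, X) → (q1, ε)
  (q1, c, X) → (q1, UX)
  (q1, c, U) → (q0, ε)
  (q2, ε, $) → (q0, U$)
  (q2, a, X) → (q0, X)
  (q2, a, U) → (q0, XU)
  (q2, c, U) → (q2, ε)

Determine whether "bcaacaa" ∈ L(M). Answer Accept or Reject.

Reject

(q0, bcaacaa, $) ⊢ (q2, caacaa, $) ⊢ (q0, caacaa, U$) ⊢ (q2, aacaa, XU$) ⊢ (q0, acaa, XU$) ⊢ (q1, caa, U$) ⊢ (q0, aa, $)
No transition applies at (q0, aa, $); input not fully consumed.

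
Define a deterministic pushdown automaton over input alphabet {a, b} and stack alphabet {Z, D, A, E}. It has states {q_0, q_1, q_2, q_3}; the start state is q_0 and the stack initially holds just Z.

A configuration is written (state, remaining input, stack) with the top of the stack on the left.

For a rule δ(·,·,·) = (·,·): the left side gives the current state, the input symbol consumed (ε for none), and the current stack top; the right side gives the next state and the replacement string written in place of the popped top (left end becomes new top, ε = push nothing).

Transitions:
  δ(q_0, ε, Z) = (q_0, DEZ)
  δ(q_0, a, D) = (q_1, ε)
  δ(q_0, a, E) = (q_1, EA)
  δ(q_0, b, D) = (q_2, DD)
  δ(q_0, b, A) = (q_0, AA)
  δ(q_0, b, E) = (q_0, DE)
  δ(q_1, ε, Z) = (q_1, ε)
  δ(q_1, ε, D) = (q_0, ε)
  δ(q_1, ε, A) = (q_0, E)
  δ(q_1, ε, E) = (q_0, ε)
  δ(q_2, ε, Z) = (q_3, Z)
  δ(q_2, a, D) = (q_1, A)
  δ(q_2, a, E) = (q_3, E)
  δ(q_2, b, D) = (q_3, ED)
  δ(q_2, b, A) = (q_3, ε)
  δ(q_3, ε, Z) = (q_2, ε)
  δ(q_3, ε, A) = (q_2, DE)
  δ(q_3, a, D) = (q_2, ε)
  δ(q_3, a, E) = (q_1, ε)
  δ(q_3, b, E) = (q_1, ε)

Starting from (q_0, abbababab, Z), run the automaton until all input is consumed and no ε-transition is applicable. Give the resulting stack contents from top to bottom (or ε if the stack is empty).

(q_0, abbababab, Z)
  ε-move, top Z: go to q_0, push DEZ → (q_0, abbababab, DEZ)
  read a, top D: go to q_1, push ε → (q_1, bbababab, EZ)
  ε-move, top E: go to q_0, push ε → (q_0, bbababab, Z)
  ε-move, top Z: go to q_0, push DEZ → (q_0, bbababab, DEZ)
  read b, top D: go to q_2, push DD → (q_2, bababab, DDEZ)
  read b, top D: go to q_3, push ED → (q_3, ababab, EDDEZ)
  read a, top E: go to q_1, push ε → (q_1, babab, DDEZ)
  ε-move, top D: go to q_0, push ε → (q_0, babab, DEZ)
  read b, top D: go to q_2, push DD → (q_2, abab, DDEZ)
  read a, top D: go to q_1, push A → (q_1, bab, ADEZ)
  ε-move, top A: go to q_0, push E → (q_0, bab, EDEZ)
  read b, top E: go to q_0, push DE → (q_0, ab, DEDEZ)
  read a, top D: go to q_1, push ε → (q_1, b, EDEZ)
  ε-move, top E: go to q_0, push ε → (q_0, b, DEZ)
  read b, top D: go to q_2, push DD → (q_2, ε, DDEZ)
All input consumed in state q_2 with stack DDEZ.

DDEZ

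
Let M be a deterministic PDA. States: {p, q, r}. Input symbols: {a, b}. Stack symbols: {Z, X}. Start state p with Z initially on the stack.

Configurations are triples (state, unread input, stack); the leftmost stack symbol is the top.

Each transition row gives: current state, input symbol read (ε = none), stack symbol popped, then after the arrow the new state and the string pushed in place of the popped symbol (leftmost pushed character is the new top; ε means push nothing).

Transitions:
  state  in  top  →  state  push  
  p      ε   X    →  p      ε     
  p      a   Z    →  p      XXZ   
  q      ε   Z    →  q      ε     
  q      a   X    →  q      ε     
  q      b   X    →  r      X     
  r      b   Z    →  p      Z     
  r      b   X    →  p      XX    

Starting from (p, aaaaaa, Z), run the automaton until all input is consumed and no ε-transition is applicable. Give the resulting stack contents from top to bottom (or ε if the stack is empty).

(p, aaaaaa, Z)
  read a, top Z: go to p, push XXZ → (p, aaaaa, XXZ)
  ε-move, top X: go to p, push ε → (p, aaaaa, XZ)
  ε-move, top X: go to p, push ε → (p, aaaaa, Z)
  read a, top Z: go to p, push XXZ → (p, aaaa, XXZ)
  ε-move, top X: go to p, push ε → (p, aaaa, XZ)
  ε-move, top X: go to p, push ε → (p, aaaa, Z)
  read a, top Z: go to p, push XXZ → (p, aaa, XXZ)
  ε-move, top X: go to p, push ε → (p, aaa, XZ)
  ε-move, top X: go to p, push ε → (p, aaa, Z)
  read a, top Z: go to p, push XXZ → (p, aa, XXZ)
  ε-move, top X: go to p, push ε → (p, aa, XZ)
  ε-move, top X: go to p, push ε → (p, aa, Z)
  read a, top Z: go to p, push XXZ → (p, a, XXZ)
  ε-move, top X: go to p, push ε → (p, a, XZ)
  ε-move, top X: go to p, push ε → (p, a, Z)
  read a, top Z: go to p, push XXZ → (p, ε, XXZ)
  ε-move, top X: go to p, push ε → (p, ε, XZ)
  ε-move, top X: go to p, push ε → (p, ε, Z)
All input consumed in state p with stack Z.

Z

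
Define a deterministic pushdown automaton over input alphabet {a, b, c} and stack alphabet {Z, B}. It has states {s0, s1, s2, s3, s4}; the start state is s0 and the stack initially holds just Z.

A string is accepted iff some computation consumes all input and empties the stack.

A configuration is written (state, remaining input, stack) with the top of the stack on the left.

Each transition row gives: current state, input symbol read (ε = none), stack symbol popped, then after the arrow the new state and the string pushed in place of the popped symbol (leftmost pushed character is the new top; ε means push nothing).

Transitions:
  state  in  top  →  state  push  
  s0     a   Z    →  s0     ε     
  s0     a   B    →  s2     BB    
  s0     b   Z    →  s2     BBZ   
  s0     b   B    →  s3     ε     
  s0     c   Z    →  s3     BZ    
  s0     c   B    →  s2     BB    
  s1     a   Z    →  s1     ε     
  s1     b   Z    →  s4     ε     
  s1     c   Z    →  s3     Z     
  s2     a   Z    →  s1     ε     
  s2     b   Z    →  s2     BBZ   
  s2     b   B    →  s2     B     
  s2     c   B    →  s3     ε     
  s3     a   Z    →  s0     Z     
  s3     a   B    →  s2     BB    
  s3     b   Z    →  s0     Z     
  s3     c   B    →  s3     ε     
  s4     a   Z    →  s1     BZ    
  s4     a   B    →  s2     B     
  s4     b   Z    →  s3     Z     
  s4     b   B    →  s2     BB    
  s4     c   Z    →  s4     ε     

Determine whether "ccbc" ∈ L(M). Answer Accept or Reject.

(s0, ccbc, Z) ⊢ (s3, cbc, BZ) ⊢ (s3, bc, Z) ⊢ (s0, c, Z) ⊢ (s3, ε, BZ)
All input consumed; stack is BZ, not empty, and no further ε-move applies.

Reject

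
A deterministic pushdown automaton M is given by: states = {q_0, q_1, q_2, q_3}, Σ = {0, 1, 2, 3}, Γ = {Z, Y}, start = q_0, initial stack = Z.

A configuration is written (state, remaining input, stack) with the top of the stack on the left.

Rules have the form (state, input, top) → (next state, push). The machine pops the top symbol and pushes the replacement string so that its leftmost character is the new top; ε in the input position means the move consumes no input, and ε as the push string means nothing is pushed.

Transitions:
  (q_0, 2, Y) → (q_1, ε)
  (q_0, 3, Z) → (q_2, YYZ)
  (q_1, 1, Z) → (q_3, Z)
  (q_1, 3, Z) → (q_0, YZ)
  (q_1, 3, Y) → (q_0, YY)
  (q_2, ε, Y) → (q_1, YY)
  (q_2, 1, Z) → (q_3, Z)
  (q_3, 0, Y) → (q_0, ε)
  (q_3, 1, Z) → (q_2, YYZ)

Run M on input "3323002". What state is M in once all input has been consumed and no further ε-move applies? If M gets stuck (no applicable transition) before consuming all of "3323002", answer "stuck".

(q_0, 3323002, Z)
  read 3, top Z: go to q_2, push YYZ → (q_2, 323002, YYZ)
  ε-move, top Y: go to q_1, push YY → (q_1, 323002, YYYZ)
  read 3, top Y: go to q_0, push YY → (q_0, 23002, YYYYZ)
  read 2, top Y: go to q_1, push ε → (q_1, 3002, YYYZ)
  read 3, top Y: go to q_0, push YY → (q_0, 002, YYYYZ)
No transition for (q_0, 0, top Y); M blocks with input 002 remaining.

stuck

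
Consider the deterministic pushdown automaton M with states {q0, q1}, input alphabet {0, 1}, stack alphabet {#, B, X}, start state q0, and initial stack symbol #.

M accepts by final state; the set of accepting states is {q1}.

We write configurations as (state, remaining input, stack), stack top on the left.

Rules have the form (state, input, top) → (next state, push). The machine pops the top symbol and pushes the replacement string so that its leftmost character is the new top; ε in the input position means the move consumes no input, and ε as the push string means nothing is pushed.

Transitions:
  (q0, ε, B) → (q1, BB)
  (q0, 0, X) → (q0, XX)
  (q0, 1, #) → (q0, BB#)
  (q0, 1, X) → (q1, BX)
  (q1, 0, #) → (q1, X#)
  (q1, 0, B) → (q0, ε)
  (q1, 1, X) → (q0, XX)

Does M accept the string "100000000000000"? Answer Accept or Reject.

Accept

(q0, 100000000000000, #) ⊢ (q0, 00000000000000, BB#) ⊢ (q1, 00000000000000, BBB#) ⊢ (q0, 0000000000000, BB#) ⊢ (q1, 0000000000000, BBB#) ⊢ (q0, 000000000000, BB#) ⊢ (q1, 000000000000, BBB#) ⊢ (q0, 00000000000, BB#) ⊢ (q1, 00000000000, BBB#) ⊢ (q0, 0000000000, BB#) ⊢ (q1, 0000000000, BBB#) ⊢ (q0, 000000000, BB#) ⊢ (q1, 000000000, BBB#) ⊢ (q0, 00000000, BB#) ⊢ (q1, 00000000, BBB#) ⊢ (q0, 0000000, BB#) ⊢ (q1, 0000000, BBB#) ⊢ (q0, 000000, BB#) ⊢ (q1, 000000, BBB#) ⊢ (q0, 00000, BB#) ⊢ (q1, 00000, BBB#) ⊢ (q0, 0000, BB#) ⊢ (q1, 0000, BBB#) ⊢ (q0, 000, BB#) ⊢ (q1, 000, BBB#) ⊢ (q0, 00, BB#) ⊢ (q1, 00, BBB#) ⊢ (q0, 0, BB#) ⊢ (q1, 0, BBB#) ⊢ (q0, ε, BB#) ⊢ (q1, ε, BBB#)
All input consumed; state q1 ∈ F.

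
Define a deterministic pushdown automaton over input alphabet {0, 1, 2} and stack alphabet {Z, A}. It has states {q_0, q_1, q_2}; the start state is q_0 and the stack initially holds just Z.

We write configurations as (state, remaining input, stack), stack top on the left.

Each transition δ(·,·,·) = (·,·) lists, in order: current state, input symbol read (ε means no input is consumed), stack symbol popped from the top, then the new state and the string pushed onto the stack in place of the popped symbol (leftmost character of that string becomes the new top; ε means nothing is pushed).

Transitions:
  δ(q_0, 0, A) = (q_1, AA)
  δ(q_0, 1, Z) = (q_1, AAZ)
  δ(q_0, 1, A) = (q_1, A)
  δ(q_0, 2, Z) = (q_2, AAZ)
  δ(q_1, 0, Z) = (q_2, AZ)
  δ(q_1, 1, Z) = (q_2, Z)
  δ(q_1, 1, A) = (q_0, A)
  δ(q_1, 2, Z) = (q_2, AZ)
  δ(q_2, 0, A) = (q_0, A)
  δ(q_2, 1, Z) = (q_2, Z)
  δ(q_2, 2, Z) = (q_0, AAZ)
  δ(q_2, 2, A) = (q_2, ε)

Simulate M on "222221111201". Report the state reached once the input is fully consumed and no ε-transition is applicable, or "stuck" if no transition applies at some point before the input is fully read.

(q_0, 222221111201, Z)
  read 2, top Z: go to q_2, push AAZ → (q_2, 22221111201, AAZ)
  read 2, top A: go to q_2, push ε → (q_2, 2221111201, AZ)
  read 2, top A: go to q_2, push ε → (q_2, 221111201, Z)
  read 2, top Z: go to q_0, push AAZ → (q_0, 21111201, AAZ)
No transition for (q_0, 2, top A); M blocks with input 21111201 remaining.

stuck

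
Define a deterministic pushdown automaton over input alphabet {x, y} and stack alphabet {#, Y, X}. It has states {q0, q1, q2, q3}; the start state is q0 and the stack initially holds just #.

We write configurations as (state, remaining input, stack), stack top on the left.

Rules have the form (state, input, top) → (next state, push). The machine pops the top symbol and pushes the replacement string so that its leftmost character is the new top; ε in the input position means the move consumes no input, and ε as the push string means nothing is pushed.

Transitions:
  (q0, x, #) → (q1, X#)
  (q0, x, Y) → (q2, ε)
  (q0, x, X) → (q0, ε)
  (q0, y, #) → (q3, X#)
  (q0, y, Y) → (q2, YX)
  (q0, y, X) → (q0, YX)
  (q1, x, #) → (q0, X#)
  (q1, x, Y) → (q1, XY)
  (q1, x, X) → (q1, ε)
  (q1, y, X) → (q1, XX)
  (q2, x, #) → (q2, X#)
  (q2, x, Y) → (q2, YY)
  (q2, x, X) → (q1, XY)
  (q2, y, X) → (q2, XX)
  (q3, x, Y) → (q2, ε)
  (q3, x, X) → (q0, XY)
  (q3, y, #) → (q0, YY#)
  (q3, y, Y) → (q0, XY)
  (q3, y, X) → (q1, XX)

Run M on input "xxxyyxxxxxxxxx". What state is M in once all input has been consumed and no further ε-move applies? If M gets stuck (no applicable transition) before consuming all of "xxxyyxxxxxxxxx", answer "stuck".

q2

(q0, xxxyyxxxxxxxxx, #)
  read x, top #: go to q1, push X# → (q1, xxyyxxxxxxxxx, X#)
  read x, top X: go to q1, push ε → (q1, xyyxxxxxxxxx, #)
  read x, top #: go to q0, push X# → (q0, yyxxxxxxxxx, X#)
  read y, top X: go to q0, push YX → (q0, yxxxxxxxxx, YX#)
  read y, top Y: go to q2, push YX → (q2, xxxxxxxxx, YXX#)
  read x, top Y: go to q2, push YY → (q2, xxxxxxxx, YYXX#)
  read x, top Y: go to q2, push YY → (q2, xxxxxxx, YYYXX#)
  read x, top Y: go to q2, push YY → (q2, xxxxxx, YYYYXX#)
  read x, top Y: go to q2, push YY → (q2, xxxxx, YYYYYXX#)
  read x, top Y: go to q2, push YY → (q2, xxxx, YYYYYYXX#)
  read x, top Y: go to q2, push YY → (q2, xxx, YYYYYYYXX#)
  read x, top Y: go to q2, push YY → (q2, xx, YYYYYYYYXX#)
  read x, top Y: go to q2, push YY → (q2, x, YYYYYYYYYXX#)
  read x, top Y: go to q2, push YY → (q2, ε, YYYYYYYYYYXX#)
All input consumed; M is in state q2.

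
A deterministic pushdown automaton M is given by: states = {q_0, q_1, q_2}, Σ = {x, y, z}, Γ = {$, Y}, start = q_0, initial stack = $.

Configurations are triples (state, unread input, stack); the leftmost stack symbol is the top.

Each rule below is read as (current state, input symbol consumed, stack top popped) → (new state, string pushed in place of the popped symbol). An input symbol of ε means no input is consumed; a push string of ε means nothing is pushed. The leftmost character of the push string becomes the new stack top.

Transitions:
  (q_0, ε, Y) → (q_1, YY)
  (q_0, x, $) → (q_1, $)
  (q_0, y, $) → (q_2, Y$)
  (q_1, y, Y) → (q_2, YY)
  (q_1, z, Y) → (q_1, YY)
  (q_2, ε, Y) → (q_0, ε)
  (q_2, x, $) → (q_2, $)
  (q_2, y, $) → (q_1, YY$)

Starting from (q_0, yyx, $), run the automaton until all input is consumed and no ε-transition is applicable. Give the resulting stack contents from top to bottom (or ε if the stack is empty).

$

(q_0, yyx, $)
  read y, top $: go to q_2, push Y$ → (q_2, yx, Y$)
  ε-move, top Y: go to q_0, push ε → (q_0, yx, $)
  read y, top $: go to q_2, push Y$ → (q_2, x, Y$)
  ε-move, top Y: go to q_0, push ε → (q_0, x, $)
  read x, top $: go to q_1, push $ → (q_1, ε, $)
All input consumed in state q_1 with stack $.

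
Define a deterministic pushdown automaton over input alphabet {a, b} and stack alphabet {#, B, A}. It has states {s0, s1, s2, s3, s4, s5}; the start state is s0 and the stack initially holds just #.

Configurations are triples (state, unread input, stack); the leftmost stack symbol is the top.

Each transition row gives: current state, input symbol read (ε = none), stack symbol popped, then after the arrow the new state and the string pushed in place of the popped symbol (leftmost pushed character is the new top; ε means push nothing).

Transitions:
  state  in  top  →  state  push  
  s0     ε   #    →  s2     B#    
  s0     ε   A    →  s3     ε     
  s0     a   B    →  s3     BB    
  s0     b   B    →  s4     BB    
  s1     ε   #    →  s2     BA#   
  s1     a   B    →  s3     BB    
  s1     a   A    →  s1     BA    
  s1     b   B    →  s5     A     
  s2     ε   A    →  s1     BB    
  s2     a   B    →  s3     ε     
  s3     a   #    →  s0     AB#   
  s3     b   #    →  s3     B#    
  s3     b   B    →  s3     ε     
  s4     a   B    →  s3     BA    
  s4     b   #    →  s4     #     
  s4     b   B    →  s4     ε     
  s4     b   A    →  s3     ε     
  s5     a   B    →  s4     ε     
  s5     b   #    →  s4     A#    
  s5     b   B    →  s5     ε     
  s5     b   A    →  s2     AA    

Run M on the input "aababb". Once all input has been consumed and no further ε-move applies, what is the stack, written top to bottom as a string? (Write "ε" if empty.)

(s0, aababb, #)
  ε-move, top #: go to s2, push B# → (s2, aababb, B#)
  read a, top B: go to s3, push ε → (s3, ababb, #)
  read a, top #: go to s0, push AB# → (s0, babb, AB#)
  ε-move, top A: go to s3, push ε → (s3, babb, B#)
  read b, top B: go to s3, push ε → (s3, abb, #)
  read a, top #: go to s0, push AB# → (s0, bb, AB#)
  ε-move, top A: go to s3, push ε → (s3, bb, B#)
  read b, top B: go to s3, push ε → (s3, b, #)
  read b, top #: go to s3, push B# → (s3, ε, B#)
All input consumed in state s3 with stack B#.

B#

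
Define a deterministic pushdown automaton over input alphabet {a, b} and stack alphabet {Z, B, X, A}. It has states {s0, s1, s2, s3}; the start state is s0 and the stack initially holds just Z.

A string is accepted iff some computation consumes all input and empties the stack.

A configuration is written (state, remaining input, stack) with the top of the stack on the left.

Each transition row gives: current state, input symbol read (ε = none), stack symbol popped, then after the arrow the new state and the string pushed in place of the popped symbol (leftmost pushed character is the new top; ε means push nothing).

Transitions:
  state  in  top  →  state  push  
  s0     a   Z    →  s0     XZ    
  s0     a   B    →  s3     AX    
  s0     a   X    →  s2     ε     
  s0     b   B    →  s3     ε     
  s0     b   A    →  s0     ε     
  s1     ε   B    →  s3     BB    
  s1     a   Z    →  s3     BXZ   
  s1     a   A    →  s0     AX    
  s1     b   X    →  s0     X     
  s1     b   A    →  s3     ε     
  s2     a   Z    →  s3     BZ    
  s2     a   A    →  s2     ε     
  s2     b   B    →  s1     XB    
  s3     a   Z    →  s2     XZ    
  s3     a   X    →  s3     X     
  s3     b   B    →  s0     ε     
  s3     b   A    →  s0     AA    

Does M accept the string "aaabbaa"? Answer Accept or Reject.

(s0, aaabbaa, Z)
  read a, top Z: go to s0, push XZ → (s0, aabbaa, XZ)
  read a, top X: go to s2, push ε → (s2, abbaa, Z)
  read a, top Z: go to s3, push BZ → (s3, bbaa, BZ)
  read b, top B: go to s0, push ε → (s0, baa, Z)
No transition applies at (s0, baa, Z); input not fully consumed.

Reject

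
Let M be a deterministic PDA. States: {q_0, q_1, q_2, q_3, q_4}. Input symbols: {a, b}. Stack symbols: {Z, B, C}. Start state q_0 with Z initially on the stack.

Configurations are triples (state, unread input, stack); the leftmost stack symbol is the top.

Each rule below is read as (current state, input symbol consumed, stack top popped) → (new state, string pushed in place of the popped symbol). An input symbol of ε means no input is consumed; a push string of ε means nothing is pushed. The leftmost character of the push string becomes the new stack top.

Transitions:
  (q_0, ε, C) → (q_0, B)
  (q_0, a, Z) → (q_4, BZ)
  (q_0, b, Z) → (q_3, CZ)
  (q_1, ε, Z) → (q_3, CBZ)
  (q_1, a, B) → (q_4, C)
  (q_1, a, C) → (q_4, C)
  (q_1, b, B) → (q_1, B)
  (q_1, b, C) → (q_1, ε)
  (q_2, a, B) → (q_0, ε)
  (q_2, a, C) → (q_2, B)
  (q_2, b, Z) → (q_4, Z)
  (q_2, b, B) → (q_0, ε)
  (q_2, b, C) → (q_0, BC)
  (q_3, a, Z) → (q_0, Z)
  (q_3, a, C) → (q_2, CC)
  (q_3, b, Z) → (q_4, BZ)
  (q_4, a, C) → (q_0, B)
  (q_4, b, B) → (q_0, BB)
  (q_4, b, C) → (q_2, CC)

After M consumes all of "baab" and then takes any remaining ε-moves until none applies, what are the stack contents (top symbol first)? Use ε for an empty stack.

(q_0, baab, Z)
  read b, top Z: go to q_3, push CZ → (q_3, aab, CZ)
  read a, top C: go to q_2, push CC → (q_2, ab, CCZ)
  read a, top C: go to q_2, push B → (q_2, b, BCZ)
  read b, top B: go to q_0, push ε → (q_0, ε, CZ)
  ε-move, top C: go to q_0, push B → (q_0, ε, BZ)
All input consumed in state q_0 with stack BZ.

BZ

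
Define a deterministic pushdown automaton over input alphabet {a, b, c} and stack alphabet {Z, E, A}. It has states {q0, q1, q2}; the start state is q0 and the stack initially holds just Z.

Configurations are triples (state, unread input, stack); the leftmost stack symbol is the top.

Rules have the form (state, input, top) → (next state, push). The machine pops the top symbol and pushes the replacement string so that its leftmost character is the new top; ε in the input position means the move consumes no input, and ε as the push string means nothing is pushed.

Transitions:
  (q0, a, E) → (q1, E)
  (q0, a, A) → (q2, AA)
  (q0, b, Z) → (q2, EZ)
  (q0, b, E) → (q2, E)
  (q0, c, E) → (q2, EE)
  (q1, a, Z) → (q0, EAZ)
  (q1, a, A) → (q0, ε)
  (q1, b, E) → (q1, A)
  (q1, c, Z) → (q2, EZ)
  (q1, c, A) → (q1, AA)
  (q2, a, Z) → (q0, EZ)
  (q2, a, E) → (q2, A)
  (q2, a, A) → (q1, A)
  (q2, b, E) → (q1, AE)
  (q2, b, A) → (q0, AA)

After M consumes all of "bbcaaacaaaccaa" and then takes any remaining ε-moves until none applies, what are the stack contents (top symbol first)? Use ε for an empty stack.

AAAAAEZ

(q0, bbcaaacaaaccaa, Z)
  read b, top Z: go to q2, push EZ → (q2, bcaaacaaaccaa, EZ)
  read b, top E: go to q1, push AE → (q1, caaacaaaccaa, AEZ)
  read c, top A: go to q1, push AA → (q1, aaacaaaccaa, AAEZ)
  read a, top A: go to q0, push ε → (q0, aacaaaccaa, AEZ)
  read a, top A: go to q2, push AA → (q2, acaaaccaa, AAEZ)
  read a, top A: go to q1, push A → (q1, caaaccaa, AAEZ)
  read c, top A: go to q1, push AA → (q1, aaaccaa, AAAEZ)
  read a, top A: go to q0, push ε → (q0, aaccaa, AAEZ)
  read a, top A: go to q2, push AA → (q2, accaa, AAAEZ)
  read a, top A: go to q1, push A → (q1, ccaa, AAAEZ)
  read c, top A: go to q1, push AA → (q1, caa, AAAAEZ)
  read c, top A: go to q1, push AA → (q1, aa, AAAAAEZ)
  read a, top A: go to q0, push ε → (q0, a, AAAAEZ)
  read a, top A: go to q2, push AA → (q2, ε, AAAAAEZ)
All input consumed in state q2 with stack AAAAAEZ.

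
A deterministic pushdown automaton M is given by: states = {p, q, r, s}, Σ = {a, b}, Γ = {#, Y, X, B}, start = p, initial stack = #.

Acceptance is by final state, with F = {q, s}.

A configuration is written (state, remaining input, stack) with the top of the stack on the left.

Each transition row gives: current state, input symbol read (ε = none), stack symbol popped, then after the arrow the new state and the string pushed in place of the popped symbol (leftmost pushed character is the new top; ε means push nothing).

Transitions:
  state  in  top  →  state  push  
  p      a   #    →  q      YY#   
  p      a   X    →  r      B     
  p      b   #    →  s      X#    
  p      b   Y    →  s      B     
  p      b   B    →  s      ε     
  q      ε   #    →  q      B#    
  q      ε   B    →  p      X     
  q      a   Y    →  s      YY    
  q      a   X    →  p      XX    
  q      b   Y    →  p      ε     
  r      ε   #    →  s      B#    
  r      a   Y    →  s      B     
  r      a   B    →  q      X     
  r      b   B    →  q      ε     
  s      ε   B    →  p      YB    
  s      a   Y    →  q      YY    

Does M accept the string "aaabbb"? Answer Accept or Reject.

Accept

(p, aaabbb, #)
  read a, top #: go to q, push YY# → (q, aabbb, YY#)
  read a, top Y: go to s, push YY → (s, abbb, YYY#)
  read a, top Y: go to q, push YY → (q, bbb, YYYY#)
  read b, top Y: go to p, push ε → (p, bb, YYY#)
  read b, top Y: go to s, push B → (s, b, BYY#)
  ε-move, top B: go to p, push YB → (p, b, YBYY#)
  read b, top Y: go to s, push B → (s, ε, BBYY#)
All input consumed; state s ∈ F.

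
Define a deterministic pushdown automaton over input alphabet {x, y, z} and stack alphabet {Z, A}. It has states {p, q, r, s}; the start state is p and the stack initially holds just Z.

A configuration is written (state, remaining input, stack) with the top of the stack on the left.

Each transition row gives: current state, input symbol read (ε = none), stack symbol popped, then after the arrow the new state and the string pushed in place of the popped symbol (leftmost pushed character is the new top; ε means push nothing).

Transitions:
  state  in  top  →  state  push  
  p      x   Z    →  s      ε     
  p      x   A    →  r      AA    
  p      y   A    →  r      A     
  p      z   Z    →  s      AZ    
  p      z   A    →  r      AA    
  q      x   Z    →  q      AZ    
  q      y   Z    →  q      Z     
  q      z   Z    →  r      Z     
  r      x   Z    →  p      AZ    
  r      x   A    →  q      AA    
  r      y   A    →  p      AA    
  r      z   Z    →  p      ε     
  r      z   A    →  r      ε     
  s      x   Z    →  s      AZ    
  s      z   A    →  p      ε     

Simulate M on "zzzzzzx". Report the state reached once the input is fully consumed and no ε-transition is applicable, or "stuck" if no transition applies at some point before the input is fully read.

s

(p, zzzzzzx, Z) ⊢ (s, zzzzzx, AZ) ⊢ (p, zzzzx, Z) ⊢ (s, zzzx, AZ) ⊢ (p, zzx, Z) ⊢ (s, zx, AZ) ⊢ (p, x, Z) ⊢ (s, ε, ε)
All input consumed; M is in state s.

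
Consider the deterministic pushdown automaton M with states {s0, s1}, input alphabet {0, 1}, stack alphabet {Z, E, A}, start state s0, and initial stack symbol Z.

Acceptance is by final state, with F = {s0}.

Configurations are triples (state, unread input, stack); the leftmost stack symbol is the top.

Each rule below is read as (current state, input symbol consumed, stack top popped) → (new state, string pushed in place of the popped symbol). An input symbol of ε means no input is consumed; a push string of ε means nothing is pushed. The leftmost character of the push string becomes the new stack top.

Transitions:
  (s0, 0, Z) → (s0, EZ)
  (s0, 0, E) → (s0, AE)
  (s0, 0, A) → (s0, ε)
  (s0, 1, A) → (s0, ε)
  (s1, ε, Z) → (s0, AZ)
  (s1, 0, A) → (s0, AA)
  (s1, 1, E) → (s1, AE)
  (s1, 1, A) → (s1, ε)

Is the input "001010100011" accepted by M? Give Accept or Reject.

Reject

(s0, 001010100011, Z) ⊢ (s0, 01010100011, EZ) ⊢ (s0, 1010100011, AEZ) ⊢ (s0, 010100011, EZ) ⊢ (s0, 10100011, AEZ) ⊢ (s0, 0100011, EZ) ⊢ (s0, 100011, AEZ) ⊢ (s0, 00011, EZ) ⊢ (s0, 0011, AEZ) ⊢ (s0, 011, EZ) ⊢ (s0, 11, AEZ) ⊢ (s0, 1, EZ)
No transition applies at (s0, 1, EZ); input not fully consumed.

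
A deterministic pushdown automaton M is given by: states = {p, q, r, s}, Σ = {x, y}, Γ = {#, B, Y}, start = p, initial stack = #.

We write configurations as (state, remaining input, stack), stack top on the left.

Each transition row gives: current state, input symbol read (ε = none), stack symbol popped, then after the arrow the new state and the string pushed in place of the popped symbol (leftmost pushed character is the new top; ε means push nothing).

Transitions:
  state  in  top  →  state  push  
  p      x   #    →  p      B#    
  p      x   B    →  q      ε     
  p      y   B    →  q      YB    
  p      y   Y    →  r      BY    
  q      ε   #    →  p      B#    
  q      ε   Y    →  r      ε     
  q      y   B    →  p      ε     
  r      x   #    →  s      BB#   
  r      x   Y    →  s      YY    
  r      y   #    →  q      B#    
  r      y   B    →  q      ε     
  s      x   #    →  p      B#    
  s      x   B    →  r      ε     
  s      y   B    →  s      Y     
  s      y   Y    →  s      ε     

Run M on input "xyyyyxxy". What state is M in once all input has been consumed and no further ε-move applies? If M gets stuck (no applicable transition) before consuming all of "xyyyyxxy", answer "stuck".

(p, xyyyyxxy, #)
  read x, top #: go to p, push B# → (p, yyyyxxy, B#)
  read y, top B: go to q, push YB → (q, yyyxxy, YB#)
  ε-move, top Y: go to r, push ε → (r, yyyxxy, B#)
  read y, top B: go to q, push ε → (q, yyxxy, #)
  ε-move, top #: go to p, push B# → (p, yyxxy, B#)
  read y, top B: go to q, push YB → (q, yxxy, YB#)
  ε-move, top Y: go to r, push ε → (r, yxxy, B#)
  read y, top B: go to q, push ε → (q, xxy, #)
  ε-move, top #: go to p, push B# → (p, xxy, B#)
  read x, top B: go to q, push ε → (q, xy, #)
  ε-move, top #: go to p, push B# → (p, xy, B#)
  read x, top B: go to q, push ε → (q, y, #)
  ε-move, top #: go to p, push B# → (p, y, B#)
  read y, top B: go to q, push YB → (q, ε, YB#)
  ε-move, top Y: go to r, push ε → (r, ε, B#)
All input consumed; M is in state r.

r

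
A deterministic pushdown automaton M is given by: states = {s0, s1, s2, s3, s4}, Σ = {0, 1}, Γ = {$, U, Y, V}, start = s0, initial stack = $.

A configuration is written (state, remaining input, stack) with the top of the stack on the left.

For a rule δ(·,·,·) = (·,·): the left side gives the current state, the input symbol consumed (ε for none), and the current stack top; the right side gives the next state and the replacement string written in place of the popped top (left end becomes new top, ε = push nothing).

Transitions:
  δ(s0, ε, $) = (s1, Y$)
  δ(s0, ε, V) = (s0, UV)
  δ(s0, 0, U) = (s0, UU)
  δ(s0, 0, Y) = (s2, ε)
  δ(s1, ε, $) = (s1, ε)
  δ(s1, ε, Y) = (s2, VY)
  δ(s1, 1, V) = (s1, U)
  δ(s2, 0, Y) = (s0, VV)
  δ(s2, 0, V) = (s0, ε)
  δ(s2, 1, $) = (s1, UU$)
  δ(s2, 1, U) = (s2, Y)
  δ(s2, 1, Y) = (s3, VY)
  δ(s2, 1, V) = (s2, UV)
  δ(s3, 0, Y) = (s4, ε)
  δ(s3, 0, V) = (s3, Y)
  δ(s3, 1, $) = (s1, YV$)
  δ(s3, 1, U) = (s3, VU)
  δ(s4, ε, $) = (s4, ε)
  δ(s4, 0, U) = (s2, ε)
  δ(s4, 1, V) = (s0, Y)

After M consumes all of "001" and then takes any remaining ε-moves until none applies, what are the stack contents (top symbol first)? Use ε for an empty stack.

UU$

(s0, 001, $)
  ε-move, top $: go to s1, push Y$ → (s1, 001, Y$)
  ε-move, top Y: go to s2, push VY → (s2, 001, VY$)
  read 0, top V: go to s0, push ε → (s0, 01, Y$)
  read 0, top Y: go to s2, push ε → (s2, 1, $)
  read 1, top $: go to s1, push UU$ → (s1, ε, UU$)
All input consumed in state s1 with stack UU$.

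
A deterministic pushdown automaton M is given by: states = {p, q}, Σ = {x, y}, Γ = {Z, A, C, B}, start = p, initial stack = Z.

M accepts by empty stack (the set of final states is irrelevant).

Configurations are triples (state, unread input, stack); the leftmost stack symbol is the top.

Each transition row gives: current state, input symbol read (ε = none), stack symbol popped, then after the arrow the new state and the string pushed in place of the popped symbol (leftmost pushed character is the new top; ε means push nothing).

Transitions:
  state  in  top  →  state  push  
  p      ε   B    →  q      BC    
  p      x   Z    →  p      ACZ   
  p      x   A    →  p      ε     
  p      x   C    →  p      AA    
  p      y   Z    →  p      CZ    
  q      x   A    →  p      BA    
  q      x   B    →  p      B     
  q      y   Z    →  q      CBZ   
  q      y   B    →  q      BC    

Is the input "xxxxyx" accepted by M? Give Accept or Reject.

(p, xxxxyx, Z) ⊢ (p, xxxyx, ACZ) ⊢ (p, xxyx, CZ) ⊢ (p, xyx, AAZ) ⊢ (p, yx, AZ)
No transition applies at (p, yx, AZ); input not fully consumed.

Reject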